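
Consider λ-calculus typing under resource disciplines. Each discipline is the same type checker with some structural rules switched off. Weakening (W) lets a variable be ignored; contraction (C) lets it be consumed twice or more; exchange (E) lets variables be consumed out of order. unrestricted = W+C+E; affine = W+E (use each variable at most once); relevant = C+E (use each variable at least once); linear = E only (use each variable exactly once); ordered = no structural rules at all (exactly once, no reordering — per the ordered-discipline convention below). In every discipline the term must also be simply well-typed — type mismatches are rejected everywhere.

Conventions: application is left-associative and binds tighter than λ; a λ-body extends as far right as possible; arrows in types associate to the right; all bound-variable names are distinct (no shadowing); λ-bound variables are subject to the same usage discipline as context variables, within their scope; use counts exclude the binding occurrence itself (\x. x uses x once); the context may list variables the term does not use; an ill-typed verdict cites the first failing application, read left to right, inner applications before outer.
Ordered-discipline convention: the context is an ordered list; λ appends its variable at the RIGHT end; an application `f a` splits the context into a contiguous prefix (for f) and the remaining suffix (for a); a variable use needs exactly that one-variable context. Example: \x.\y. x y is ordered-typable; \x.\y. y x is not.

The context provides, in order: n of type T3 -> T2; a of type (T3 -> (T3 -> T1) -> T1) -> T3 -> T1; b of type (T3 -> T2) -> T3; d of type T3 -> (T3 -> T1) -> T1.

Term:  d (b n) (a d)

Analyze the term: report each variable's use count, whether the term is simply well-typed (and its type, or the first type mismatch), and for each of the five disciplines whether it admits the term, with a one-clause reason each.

use counts: n: 1×, a: 1×, b: 1×, d: 2×
left-to-right use order: d, b, n, a, d
typing: ✓ — T1
ordered: ✗, d ×2 used more than once (contraction)
linear: ✗, d ×2 used more than once (contraction)
affine: ✗, d ×2 used more than once (contraction)
relevant: ✓, none of n, a, b, d goes unused
unrestricted: ✓, simply typable at T1; W, C, E all held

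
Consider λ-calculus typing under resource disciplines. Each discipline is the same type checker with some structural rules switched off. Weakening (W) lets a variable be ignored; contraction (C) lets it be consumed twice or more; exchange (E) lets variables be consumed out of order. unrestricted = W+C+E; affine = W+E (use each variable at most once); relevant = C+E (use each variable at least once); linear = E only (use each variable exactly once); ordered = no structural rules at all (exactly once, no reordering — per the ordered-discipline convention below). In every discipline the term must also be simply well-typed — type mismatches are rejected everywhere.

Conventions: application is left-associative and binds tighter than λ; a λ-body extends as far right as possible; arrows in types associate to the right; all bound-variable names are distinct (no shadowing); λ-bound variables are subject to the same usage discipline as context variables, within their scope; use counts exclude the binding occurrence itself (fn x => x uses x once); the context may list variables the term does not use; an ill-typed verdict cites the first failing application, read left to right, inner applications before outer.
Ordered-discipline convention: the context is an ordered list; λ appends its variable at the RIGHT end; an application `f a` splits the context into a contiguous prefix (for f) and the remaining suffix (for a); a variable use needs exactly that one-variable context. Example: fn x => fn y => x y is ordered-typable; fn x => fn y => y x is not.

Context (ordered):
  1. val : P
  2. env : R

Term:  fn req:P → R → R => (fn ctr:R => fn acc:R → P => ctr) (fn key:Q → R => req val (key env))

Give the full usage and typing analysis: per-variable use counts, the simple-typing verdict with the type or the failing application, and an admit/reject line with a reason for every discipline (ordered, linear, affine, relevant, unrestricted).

counts: val: 1, env: 1, req (bound): 1, ctr (bound): 1, acc (bound): 0, key (bound): 1
order of uses: ctr, req, val, key, env
typing: ill-typed: an application expects Q but receives R
ordered ✗ (the type mismatch rejects it)
linear ✗ (not simply typable)
affine ✗ (fails simple typing)
relevant ✗ (a type mismatch blocks all five)
unrestricted ✗ (the type mismatch rejects it)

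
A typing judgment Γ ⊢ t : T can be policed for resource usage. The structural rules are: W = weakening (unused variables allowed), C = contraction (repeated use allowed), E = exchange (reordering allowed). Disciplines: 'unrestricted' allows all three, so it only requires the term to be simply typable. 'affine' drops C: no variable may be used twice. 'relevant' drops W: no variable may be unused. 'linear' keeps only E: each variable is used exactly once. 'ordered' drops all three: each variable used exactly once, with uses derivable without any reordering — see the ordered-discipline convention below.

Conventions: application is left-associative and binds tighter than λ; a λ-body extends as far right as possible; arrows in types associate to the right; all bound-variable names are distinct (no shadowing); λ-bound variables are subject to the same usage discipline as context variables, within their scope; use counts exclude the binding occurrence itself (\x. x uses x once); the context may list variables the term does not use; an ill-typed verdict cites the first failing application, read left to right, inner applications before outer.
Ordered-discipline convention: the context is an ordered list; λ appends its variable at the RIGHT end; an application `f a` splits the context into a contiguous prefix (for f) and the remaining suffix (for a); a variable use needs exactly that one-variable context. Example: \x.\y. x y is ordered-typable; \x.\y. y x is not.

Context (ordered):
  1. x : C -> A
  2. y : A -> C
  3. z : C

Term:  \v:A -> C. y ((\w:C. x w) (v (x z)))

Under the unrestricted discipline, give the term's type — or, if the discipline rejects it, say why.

term : (A -> C) -> C
variable uses: x: 2, y: 1, z: 1, v (λ-bound): 1, w (λ-bound): 1
uses in reading order: y, x, w, v, x, z
typing: ✓ — (A -> C) -> C
across the five disciplines: ordered ✗, linear ✗, affine ✗, relevant ✓, unrestricted ✓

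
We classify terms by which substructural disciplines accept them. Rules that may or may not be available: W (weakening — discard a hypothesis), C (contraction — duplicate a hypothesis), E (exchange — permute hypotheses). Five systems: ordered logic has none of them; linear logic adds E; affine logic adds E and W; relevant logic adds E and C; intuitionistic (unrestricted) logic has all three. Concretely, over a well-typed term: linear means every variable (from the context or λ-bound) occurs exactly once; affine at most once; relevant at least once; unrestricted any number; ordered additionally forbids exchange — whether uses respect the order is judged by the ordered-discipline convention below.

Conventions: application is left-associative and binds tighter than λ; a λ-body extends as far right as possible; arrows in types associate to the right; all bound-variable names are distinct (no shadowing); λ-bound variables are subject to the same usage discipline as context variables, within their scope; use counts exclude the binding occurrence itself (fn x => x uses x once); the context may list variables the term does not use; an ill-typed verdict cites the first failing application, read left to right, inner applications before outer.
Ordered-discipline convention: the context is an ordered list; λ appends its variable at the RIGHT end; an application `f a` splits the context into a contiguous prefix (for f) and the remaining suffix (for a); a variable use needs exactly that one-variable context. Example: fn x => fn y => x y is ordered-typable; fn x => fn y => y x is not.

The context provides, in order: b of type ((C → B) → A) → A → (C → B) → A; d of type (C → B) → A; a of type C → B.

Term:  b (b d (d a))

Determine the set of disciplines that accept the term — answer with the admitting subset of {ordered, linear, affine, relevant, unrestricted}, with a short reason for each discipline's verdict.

admitted by: relevant, unrestricted
counts: b=2; d=2; a=1
left-to-right use order: b, b, d, d, a
typing: well-typed at A → (C → B) → A
ordered: ✗, b ×2, d ×2 used more than once (contraction)
linear: ✗, b ×2, d ×2 used more than once (contraction)
affine: ✗, b ×2, d ×2 used more than once (contraction)
relevant: ✓, b, d, a: all used, weakening unneeded
unrestricted: ✓, simply typable at A → (C → B) → A; W, C, E all held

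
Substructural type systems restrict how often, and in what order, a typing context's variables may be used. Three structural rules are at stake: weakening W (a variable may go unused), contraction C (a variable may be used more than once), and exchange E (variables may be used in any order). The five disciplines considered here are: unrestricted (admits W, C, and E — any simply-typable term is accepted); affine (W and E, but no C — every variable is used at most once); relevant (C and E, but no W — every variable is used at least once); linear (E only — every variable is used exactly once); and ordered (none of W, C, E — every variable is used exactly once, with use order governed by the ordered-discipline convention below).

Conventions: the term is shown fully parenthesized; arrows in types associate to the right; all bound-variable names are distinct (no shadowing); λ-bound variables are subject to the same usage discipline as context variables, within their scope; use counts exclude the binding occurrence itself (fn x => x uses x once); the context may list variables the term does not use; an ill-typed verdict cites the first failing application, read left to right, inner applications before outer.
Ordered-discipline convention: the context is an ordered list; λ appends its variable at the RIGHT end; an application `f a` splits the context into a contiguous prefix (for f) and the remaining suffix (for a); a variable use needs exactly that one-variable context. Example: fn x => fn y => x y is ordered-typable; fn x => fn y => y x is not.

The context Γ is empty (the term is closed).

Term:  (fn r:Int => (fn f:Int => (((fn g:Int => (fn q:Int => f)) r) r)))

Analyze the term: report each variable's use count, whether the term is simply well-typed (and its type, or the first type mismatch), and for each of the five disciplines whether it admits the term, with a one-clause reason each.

use counts: r (bound): 2×; f (bound): 1×; g (bound): 0×; q (bound): 0×
uses in reading order: f, r, r
typing: the term checks, with type Int → Int → Int
ordered ✗ (repeated use of r ×2; g, q never used (weakening))
linear ✗ (repeated use of r ×2; g, q never used (weakening))
affine ✗ (repeated use of r ×2)
relevant ✗ (g, q never used (weakening))
unrestricted ✓ (well-typed at Int → Int → Int; no restrictions here)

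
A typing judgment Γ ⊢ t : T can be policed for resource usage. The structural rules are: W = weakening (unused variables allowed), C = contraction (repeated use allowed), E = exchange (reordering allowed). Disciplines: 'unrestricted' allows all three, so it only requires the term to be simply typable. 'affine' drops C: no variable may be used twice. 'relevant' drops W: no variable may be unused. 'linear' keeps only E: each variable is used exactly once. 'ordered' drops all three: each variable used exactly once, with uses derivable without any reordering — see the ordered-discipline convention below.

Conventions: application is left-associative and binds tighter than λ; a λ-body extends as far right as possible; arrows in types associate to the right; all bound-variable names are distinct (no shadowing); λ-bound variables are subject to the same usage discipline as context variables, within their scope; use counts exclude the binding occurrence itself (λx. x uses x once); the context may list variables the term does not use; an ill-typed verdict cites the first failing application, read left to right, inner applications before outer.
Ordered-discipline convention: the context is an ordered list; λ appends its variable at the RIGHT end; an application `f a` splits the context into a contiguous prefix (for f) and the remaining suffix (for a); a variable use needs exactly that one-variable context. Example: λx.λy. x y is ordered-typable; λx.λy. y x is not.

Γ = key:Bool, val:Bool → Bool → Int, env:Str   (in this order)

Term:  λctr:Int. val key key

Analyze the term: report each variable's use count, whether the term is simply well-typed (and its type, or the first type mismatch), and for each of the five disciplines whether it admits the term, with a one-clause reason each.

use counts: key=2, val=1, env=0, ctr (bound)=0
left-to-right use order: val, key, key
typing: well-typed at Int → Int
ordered: ✗, uses contraction: key ×2; unused: env, ctr — weakening required
linear: ✗, uses contraction: key ×2; unused: env, ctr — weakening required
affine: ✗, uses contraction: key ×2
relevant: ✗, unused: env, ctr — weakening required
unrestricted: ✓, typability at Int → Int is all that's needed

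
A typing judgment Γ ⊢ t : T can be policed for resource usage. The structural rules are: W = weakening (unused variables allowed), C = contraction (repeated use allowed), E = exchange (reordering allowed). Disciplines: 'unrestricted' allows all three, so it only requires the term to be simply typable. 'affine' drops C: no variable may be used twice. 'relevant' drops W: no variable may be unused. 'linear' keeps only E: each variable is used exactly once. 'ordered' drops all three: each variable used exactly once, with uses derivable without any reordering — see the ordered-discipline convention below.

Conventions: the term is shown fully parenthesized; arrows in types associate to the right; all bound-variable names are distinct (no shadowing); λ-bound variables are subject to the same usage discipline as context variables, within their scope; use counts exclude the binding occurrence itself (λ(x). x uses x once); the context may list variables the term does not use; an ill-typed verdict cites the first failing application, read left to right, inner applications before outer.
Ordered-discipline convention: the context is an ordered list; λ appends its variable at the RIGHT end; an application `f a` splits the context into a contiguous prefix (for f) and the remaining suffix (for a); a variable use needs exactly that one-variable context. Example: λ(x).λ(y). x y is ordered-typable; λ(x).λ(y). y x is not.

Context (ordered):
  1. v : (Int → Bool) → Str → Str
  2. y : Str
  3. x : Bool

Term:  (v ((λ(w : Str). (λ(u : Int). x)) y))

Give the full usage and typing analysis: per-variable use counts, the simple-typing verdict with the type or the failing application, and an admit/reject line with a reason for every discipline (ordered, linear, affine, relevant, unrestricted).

use counts: v ×1, y ×1, x ×1, w [bound] ×0, u [bound] ×0
use order (left to right): v, x, y
typing: the term checks, with type Str → Str
ordered: ✗, w, u left unused
linear: ✗, w, u left unused
affine: ✓, v, y, x, w, u: no repeats, contraction unneeded
relevant: ✗, w, u left unused
unrestricted: ✓, typability at Str → Str is all that's needed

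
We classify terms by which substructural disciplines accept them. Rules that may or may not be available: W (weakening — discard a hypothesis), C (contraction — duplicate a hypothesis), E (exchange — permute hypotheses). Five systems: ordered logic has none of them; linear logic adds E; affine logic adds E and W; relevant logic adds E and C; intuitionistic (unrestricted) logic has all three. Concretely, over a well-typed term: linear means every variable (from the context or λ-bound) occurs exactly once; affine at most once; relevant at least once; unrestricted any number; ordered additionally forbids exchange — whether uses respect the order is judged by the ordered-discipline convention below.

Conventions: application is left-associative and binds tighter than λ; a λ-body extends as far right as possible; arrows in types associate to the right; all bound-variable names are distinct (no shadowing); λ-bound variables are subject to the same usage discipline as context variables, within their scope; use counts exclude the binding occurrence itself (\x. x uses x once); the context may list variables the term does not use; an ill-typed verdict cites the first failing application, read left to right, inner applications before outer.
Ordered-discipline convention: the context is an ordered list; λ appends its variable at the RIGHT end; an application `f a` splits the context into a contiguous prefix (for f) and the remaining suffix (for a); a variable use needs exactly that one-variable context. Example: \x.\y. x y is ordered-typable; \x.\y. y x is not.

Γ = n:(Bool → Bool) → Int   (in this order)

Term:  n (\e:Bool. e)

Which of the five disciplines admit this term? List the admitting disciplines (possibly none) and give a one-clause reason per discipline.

admitted in: ordered, linear, affine, relevant, unrestricted
usage: n: 1; e [bound]: 1
use order (left to right): n, e
typing: ✓ — Int
ordered: ✓ — n, e: once each, no exchange needed
linear: ✓ — single use per variable (n, e)
affine: ✓ — n, e: no repeats, contraction unneeded
relevant: ✓ — every one of n, e appears
unrestricted: ✓ — typability at Int is all that's needed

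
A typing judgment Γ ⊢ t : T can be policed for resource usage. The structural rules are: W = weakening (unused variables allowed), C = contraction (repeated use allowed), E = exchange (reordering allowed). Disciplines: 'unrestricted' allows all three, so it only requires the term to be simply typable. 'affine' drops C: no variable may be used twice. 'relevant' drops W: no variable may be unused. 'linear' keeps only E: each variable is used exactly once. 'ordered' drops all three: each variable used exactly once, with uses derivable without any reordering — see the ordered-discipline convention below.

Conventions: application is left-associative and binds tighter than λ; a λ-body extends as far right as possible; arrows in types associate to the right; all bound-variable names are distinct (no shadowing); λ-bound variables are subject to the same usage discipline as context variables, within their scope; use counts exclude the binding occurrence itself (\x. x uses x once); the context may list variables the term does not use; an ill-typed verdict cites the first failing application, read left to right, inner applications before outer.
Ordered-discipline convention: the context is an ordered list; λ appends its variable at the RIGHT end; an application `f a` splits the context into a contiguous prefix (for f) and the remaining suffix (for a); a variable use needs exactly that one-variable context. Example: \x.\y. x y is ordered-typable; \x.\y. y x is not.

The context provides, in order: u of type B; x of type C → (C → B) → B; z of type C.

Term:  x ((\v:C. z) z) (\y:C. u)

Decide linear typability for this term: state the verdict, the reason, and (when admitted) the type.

no — uses contraction: z ×2; v, y left unused
usage: u ×1, x ×1, z ×2, v (bound) ×0, y (bound) ×0
use order (left to right): x, z, z, u
typing: well-typed at B
across the five disciplines: ordered ✗ | linear ✗ | affine ✗ | relevant ✗ | unrestricted ✓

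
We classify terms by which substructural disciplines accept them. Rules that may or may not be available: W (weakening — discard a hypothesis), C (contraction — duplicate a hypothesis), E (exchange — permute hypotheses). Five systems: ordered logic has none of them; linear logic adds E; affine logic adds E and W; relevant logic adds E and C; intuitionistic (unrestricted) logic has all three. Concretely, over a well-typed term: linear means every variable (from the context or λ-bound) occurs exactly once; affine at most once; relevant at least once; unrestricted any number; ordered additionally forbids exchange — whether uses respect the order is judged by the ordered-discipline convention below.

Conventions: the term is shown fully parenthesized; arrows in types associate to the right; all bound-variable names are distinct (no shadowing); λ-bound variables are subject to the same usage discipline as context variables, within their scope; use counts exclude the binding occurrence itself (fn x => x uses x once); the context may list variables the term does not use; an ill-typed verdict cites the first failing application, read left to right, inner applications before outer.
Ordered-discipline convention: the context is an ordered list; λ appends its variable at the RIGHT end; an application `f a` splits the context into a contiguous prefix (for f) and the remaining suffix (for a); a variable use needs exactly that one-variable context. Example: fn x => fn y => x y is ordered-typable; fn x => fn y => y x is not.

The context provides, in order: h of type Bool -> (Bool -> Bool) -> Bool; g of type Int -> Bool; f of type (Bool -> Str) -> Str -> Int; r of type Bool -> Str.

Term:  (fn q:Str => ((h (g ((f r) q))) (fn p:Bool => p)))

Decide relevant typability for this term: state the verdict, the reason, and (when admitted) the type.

yes — at least one use each (h, g, f, r, q, p); term : Str -> Bool
variable uses: h=1, g=1, f=1, r=1, q (bound)=1, p (bound)=1
use order (left to right): h, g, f, r, q, p
typing: the term checks, with type Str -> Bool
summary: ordered ✓; linear ✓; affine ✓; relevant ✓; unrestricted ✓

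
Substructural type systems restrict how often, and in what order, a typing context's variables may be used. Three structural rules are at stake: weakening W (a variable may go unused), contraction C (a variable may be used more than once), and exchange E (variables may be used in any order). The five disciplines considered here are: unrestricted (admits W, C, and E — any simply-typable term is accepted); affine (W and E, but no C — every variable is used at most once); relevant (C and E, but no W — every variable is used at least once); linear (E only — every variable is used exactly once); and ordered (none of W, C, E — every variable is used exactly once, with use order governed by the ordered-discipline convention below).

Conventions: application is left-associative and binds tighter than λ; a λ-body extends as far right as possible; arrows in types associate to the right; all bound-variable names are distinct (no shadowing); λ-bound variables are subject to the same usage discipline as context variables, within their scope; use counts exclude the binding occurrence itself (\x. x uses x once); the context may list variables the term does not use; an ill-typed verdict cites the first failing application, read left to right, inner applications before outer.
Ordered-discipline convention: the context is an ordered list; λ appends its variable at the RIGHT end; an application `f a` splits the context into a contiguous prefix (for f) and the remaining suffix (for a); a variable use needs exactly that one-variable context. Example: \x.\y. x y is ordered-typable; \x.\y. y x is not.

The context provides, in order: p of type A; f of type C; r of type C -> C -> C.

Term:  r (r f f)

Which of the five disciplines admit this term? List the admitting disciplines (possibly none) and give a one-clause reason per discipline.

accepted by: unrestricted
use counts: p: 0×; f: 2×; r: 2×
order of uses: r, r, f, f
typing: well-typed — term : C -> C
ordered: ✗, f ×2, r ×2 used more than once (contraction); p never used (weakening)
linear: ✗, f ×2, r ×2 used more than once (contraction); p never used (weakening)
affine: ✗, f ×2, r ×2 used more than once (contraction)
relevant: ✗, p never used (weakening)
unrestricted: ✓, type-checks (C -> C) and nothing is barred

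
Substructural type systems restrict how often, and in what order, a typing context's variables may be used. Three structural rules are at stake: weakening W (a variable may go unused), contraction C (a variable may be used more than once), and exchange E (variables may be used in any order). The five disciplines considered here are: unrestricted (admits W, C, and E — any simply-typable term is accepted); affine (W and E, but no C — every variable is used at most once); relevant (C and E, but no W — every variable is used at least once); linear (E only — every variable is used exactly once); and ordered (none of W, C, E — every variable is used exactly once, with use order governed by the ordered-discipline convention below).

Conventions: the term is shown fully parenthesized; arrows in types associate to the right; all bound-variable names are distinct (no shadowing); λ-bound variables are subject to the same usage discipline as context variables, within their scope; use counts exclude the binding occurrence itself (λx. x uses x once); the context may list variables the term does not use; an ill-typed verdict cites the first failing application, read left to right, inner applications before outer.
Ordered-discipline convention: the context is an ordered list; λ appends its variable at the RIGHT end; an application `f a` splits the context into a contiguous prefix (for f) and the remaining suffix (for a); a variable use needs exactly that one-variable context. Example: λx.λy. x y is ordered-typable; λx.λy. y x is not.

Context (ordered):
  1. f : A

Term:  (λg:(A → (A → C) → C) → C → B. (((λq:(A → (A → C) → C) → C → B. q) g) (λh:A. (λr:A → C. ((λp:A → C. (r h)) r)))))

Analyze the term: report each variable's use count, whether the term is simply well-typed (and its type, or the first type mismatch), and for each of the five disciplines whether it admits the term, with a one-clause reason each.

variable uses: f ×0, g [bound] ×1, q [bound] ×1, h [bound] ×1, r [bound] ×2, p [bound] ×0
uses in reading order: q, g, r, h, r
typing: well-typed — term : ((A → (A → C) → C) → C → B) → C → B
ordered ✗ (needs contraction — r ×2; f, p left unused)
linear ✗ (needs contraction — r ×2; f, p left unused)
affine ✗ (needs contraction — r ×2)
relevant ✗ (f, p left unused)
unrestricted ✓ (type-checks (((A → (A → C) → C) → C → B) → C → B) and nothing is barred)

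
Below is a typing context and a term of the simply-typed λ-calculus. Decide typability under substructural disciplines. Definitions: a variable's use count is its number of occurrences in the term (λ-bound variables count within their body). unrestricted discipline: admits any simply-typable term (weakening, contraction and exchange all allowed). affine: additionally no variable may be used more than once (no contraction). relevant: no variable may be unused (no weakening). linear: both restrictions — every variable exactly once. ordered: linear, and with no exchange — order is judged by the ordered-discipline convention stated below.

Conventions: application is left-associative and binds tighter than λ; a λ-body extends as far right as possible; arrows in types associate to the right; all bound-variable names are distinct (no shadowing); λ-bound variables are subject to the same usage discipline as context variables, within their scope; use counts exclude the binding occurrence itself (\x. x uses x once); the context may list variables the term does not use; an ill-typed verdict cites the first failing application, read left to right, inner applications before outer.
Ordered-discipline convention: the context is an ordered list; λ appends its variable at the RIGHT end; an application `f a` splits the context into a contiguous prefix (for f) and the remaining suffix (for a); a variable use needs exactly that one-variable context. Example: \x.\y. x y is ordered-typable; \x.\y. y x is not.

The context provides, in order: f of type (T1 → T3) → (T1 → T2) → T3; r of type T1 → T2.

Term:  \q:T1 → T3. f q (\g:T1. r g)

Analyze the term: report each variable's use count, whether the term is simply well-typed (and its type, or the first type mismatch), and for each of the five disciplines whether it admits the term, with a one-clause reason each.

variable uses: f: 1, r: 1, q (bound): 1, g (bound): 1
left-to-right use order: f, q, r, g
typing: well-typed at (T1 → T3) → T3
ordered: ✗ — use order f, q, r, g needs exchange
linear: ✓ — each of f, r, q, g used exactly once
affine: ✓ — at most one use each (f, r, q, g)
relevant: ✓ — none of f, r, q, g goes unused
unrestricted: ✓ — typability at (T1 → T3) → T3 is all that's needed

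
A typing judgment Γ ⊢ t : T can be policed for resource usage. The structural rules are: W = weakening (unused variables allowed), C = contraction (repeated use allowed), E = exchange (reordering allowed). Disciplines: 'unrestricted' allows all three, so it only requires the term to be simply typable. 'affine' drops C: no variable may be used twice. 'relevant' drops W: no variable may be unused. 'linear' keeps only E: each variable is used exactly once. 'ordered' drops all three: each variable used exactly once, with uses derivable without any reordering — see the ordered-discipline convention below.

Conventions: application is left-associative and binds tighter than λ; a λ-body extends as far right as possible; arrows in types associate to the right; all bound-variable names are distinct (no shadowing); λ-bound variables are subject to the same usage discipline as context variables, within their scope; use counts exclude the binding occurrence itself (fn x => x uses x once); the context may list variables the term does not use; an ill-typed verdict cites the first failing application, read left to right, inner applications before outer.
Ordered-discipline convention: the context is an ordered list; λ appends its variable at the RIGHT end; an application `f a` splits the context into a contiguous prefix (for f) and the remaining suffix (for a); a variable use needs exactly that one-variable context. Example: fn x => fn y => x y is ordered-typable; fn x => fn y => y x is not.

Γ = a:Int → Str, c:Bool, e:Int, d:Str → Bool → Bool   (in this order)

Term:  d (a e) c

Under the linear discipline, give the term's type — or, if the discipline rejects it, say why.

term : Bool
counts: a=1; c=1; e=1; d=1
left-to-right use order: d, a, e, c
typing: the term checks, with type Bool
across the five disciplines: ordered ✗ | linear ✓ | affine ✓ | relevant ✓ | unrestricted ✓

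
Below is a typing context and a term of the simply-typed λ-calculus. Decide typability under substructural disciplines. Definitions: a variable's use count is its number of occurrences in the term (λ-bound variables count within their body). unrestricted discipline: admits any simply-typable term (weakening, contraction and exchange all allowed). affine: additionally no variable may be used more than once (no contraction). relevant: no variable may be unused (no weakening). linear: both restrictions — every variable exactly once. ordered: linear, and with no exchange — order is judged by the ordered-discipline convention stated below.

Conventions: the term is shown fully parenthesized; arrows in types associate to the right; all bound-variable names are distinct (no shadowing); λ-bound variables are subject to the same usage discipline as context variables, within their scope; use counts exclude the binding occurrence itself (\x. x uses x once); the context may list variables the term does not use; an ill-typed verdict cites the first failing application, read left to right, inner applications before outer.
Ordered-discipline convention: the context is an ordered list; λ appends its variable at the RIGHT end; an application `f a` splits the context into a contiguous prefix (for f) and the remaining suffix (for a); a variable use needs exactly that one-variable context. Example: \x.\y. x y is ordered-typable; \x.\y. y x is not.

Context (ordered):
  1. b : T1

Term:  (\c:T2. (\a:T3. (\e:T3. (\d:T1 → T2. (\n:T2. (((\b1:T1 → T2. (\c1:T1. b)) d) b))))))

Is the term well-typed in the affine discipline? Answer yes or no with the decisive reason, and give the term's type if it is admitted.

no — uses contraction: b ×2
usage: b=2; c [bound]=0; a [bound]=0; e [bound]=0; d [bound]=1; n [bound]=0; b1 [bound]=0; c1 [bound]=0
left-to-right use order: b, d, b
typing: the term checks, with type T2 → T3 → T3 → (T1 → T2) → T2 → T1
across the five disciplines: ordered ✗ | linear ✗ | affine ✗ | relevant ✗ | unrestricted ✓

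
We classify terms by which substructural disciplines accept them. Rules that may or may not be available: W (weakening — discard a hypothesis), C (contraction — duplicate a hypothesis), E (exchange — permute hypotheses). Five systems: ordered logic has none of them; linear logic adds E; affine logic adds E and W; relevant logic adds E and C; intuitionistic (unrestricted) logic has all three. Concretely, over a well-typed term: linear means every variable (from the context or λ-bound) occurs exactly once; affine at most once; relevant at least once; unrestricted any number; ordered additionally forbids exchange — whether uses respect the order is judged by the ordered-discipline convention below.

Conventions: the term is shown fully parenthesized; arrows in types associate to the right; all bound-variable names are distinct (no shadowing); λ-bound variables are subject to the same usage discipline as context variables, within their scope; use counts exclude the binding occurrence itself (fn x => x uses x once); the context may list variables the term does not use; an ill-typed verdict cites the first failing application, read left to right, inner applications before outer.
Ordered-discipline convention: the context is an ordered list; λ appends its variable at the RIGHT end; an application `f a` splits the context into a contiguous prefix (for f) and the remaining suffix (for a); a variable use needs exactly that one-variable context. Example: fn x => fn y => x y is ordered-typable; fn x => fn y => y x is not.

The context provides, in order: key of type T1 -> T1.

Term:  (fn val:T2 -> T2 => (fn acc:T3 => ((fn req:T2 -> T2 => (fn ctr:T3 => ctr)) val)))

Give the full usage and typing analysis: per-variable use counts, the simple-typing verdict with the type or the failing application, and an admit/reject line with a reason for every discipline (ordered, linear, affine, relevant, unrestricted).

usage: key: 0×; val (bound): 1×; acc (bound): 0×; req (bound): 0×; ctr (bound): 1×
uses in reading order: ctr, val
typing: well-typed at (T2 -> T2) -> T3 -> T3 -> T3
ordered: ✗ — key, acc, req never used (weakening)
linear: ✗ — key, acc, req never used (weakening)
affine: ✓ — key, val, acc, req, ctr: no repeats, contraction unneeded
relevant: ✗ — key, acc, req never used (weakening)
unrestricted: ✓ — typability at (T2 -> T2) -> T3 -> T3 -> T3 is all that's needed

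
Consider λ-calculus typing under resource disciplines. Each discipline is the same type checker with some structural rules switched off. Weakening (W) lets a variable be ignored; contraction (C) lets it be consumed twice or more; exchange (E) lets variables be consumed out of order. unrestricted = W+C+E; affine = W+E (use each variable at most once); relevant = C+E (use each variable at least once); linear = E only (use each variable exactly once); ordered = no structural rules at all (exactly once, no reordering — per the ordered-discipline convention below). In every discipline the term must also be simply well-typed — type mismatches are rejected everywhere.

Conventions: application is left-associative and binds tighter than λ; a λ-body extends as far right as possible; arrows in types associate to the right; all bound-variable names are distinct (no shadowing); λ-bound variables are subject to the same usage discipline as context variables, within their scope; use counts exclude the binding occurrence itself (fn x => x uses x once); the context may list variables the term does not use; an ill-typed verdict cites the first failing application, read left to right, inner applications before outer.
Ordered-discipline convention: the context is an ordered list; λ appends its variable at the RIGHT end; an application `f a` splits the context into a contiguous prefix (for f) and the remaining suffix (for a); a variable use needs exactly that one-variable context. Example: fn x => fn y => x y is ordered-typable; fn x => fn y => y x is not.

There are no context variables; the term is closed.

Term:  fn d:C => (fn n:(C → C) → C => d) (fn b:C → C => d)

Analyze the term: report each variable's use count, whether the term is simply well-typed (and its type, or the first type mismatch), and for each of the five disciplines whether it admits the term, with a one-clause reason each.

counts: d (bound): 2, n (bound): 0, b (bound): 0
order of uses: d, d
typing: ✓ — C → C
ordered ✗ (needs contraction — d ×2; needs weakening: n, b unused)
linear ✗ (needs contraction — d ×2; needs weakening: n, b unused)
affine ✗ (needs contraction — d ×2)
relevant ✗ (needs weakening: n, b unused)
unrestricted ✓ (well-typed at C → C; no restrictions here)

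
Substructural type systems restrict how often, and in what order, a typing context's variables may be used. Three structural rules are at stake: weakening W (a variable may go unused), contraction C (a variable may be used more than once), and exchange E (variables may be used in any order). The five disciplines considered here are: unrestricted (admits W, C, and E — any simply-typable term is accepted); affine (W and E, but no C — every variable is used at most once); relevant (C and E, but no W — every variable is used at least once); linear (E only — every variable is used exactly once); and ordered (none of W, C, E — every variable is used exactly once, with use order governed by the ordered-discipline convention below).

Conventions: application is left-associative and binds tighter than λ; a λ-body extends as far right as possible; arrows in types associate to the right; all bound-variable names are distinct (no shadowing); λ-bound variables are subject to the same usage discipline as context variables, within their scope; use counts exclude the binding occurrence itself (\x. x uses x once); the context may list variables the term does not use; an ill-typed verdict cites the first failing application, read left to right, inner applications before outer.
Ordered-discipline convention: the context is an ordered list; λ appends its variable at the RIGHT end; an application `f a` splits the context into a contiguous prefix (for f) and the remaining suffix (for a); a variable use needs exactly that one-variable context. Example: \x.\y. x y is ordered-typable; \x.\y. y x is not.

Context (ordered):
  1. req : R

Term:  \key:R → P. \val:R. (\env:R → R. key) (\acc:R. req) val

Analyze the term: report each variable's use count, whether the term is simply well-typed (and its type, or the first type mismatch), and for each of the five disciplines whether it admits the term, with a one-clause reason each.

use counts: req=1, key (bound)=1, val (bound)=1, env (bound)=0, acc (bound)=0
left-to-right use order: key, req, val
typing: ✓ — (R → P) → R → P
ordered: ✗, unused: env, acc — weakening required
linear: ✗, unused: env, acc — weakening required
affine: ✓, none of req, key, val, env, acc used more than once
relevant: ✗, unused: env, acc — weakening required
unrestricted: ✓, type-checks ((R → P) → R → P) and nothing is barred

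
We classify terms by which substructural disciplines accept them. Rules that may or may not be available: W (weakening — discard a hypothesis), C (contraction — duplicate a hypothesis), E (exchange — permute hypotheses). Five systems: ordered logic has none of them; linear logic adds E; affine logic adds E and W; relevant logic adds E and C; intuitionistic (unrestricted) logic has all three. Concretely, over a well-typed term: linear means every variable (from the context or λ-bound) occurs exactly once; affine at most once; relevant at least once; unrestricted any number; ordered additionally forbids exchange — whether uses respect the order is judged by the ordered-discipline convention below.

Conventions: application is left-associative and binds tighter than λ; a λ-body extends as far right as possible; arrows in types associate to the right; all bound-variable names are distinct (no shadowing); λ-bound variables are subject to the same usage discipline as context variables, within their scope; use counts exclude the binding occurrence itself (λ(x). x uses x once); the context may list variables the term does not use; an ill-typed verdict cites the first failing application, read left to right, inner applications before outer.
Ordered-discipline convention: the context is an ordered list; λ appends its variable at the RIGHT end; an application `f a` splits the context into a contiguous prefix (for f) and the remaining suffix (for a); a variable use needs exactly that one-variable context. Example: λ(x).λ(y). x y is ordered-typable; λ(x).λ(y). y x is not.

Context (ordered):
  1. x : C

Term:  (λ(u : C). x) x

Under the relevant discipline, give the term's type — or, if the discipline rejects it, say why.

not well-typed under relevant — u left unused
variable uses: x ×2, u [bound] ×0
uses in reading order: x, x
typing: well-typed at C
all disciplines: ordered ✗ · linear ✗ · affine ✗ · relevant ✗ · unrestricted ✓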